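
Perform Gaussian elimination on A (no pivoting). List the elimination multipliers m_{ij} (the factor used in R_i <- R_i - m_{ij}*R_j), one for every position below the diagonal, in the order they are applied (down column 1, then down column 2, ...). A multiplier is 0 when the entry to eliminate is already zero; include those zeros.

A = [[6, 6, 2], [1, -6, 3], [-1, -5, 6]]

Forward elimination:
R2 <- R2 - (1/6)*R1:  [   0   -7  8/3 ]
R3 <- R3 - (-1/6)*R1:  [    0    -4  19/3 ]
R3 <- R3 - (4/7)*R2:  [      0       0  101/21 ]
Multipliers (in order of application): m_{21} = 1/6, m_{31} = -1/6, m_{32} = 4/7

multipliers: 1/6, -1/6, 4/7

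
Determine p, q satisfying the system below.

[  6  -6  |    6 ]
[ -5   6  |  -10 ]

Forward elimination on [A|b]:
R2 <- R2 - (-5/6)*R1:  [  0   1  -5 ]
Row echelon form:
[ 6  -6  |   6 ]
[ 0   1  |  -5 ]
Back-substitution:
q = (-5) / 1 = -5
p = (6 - (-6)*(-5)) / 6 = -4

(-4, -5)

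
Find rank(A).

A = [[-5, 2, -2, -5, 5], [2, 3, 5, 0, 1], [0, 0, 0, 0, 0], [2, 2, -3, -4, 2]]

rank(A) = 3

Row reduction:
R2 <- R2 - (-2/5)*R1:  [    0  19/5  21/5    -2     3 ]
R4 <- R4 - (-2/5)*R1:  [     0   14/5  -19/5     -6      4 ]
R4 <- R4 - (14/19)*R2:  [       0        0  -131/19   -86/19    34/19 ]
R3 <-> R4   (pivot in column 3 was zero)
[ -5     2       -2      -5      5 ]
[  0  19/5     21/5      -2      3 ]
[  0     0  -131/19  -86/19  34/19 ]
[  0     0        0       0      0 ]
Row echelon form:
[ -5     2       -2      -5      5 ]
[  0  19/5     21/5      -2      3 ]
[  0     0  -131/19  -86/19  34/19 ]
[  0     0        0       0      0 ]
Nonzero rows / pivot columns: 3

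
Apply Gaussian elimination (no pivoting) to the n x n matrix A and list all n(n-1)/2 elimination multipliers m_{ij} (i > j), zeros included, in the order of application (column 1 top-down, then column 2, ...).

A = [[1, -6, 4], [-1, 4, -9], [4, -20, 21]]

multipliers: -1, 4, -2

Forward elimination:
R2 <- R2 - (-1)*R1:  [  0  -2  -5 ]
R3 <- R3 - (4)*R1:  [ 0  4  5 ]
R3 <- R3 - (-2)*R2:  [  0   0  -5 ]
Multipliers (in order of application): m_{21} = -1, m_{31} = 4, m_{32} = -2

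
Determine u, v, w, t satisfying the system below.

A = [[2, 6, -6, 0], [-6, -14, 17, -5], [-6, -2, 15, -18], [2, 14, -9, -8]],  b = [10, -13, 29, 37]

Forward elimination on [A|b]:
R2 <- R2 - (-3)*R1:  [  0   4  -1  -5  17 ]
R3 <- R3 - (-3)*R1:  [   0   16   -3  -18   59 ]
R4 <- R4 - (1)*R1:  [  0   8  -3  -8  27 ]
R3 <- R3 - (4)*R2:  [  0   0   1   2  -9 ]
R4 <- R4 - (2)*R2:  [  0   0  -1   2  -7 ]
R4 <- R4 - (-1)*R3:  [   0    0    0    4  -16 ]
Row echelon form:
[ 2  6  -6   0  |   10 ]
[ 0  4  -1  -5  |   17 ]
[ 0  0   1   2  |   -9 ]
[ 0  0   0   4  |  -16 ]
Back-substitution:
t = (-16) / 4 = -4
w = (-9 - (2)*(-4)) / 1 = -1
v = (17 - (-1)*(-1) - (-5)*(-4)) / 4 = -1
u = (10 - (6)*(-1) - (-6)*(-1)) / 2 = 5

(5, -1, -1, -4)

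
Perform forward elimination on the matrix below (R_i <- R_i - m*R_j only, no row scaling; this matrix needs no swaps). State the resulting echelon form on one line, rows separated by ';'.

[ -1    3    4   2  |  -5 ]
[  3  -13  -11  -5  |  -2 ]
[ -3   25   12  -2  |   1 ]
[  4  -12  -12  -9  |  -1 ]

Forward elimination:
R2 <- R2 - (-3)*R1:  [   0   -4    1    1  -17 ]
R3 <- R3 - (3)*R1:  [  0  16   0  -8  16 ]
R4 <- R4 - (-4)*R1:  [   0    0    4   -1  -21 ]
R3 <- R3 - (-4)*R2:  [   0    0    4   -4  -52 ]
R4 <- R4 - (1)*R3:  [  0   0   0   3  31 ]
Row echelon form:
[ -1   3  4   2  |   -5 ]
[  0  -4  1   1  |  -17 ]
[  0   0  4  -4  |  -52 ]
[  0   0  0   3  |   31 ]

REF = [-1 3 4 2 -5; 0 -4 1 1 -17; 0 0 4 -4 -52; 0 0 0 3 31]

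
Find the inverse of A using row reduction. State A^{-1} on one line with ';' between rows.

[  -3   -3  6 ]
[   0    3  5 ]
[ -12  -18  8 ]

inverse = [19/9 -14/9 -11/18; -10/9 8/9 5/18; 2/3 -1/3 -1/6]

Gauss-Jordan on [A | I]:
R1 <- (1/-3)*R1:  [    1     1    -2  |  -1/3     0     0 ]
R3 <- R3 - (-12)*R1:  [   0   -6  -16  |   -4    0    1 ]
R2 <- (1/3)*R2:  [   0    1  5/3  |    0  1/3    0 ]
R1 <- R1 - (1)*R2:  [     1      0  -11/3  |   -1/3   -1/3      0 ]
R3 <- R3 - (-6)*R2:  [  0   0  -6  |  -4   2   1 ]
R3 <- (1/-6)*R3:  [    0     0     1  |   2/3  -1/3  -1/6 ]
R1 <- R1 - (-11/3)*R3:  [      1       0       0  |    19/9   -14/9  -11/18 ]
R2 <- R2 - (5/3)*R3:  [     0      1      0  |  -10/9    8/9   5/18 ]
Right block of [I | A^{-1}] is the inverse:
[  19/9  -14/9  -11/18 ]
[ -10/9    8/9    5/18 ]
[   2/3   -1/3    -1/6 ]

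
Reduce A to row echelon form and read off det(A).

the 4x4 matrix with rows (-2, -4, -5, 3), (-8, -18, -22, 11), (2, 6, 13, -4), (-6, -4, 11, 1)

det(A) = -144

Forward elimination:
R2 <- R2 - (4)*R1:  [  0  -2  -2  -1 ]
R3 <- R3 - (-1)*R1:  [  0   2   8  -1 ]
R4 <- R4 - (3)*R1:  [  0   8  26  -8 ]
R3 <- R3 - (-1)*R2:  [  0   0   6  -2 ]
R4 <- R4 - (-4)*R2:  [   0    0   18  -12 ]
R4 <- R4 - (3)*R3:  [  0   0   0  -6 ]
Upper-triangular form:
[ -2  -4  -5   3 ]
[  0  -2  -2  -1 ]
[  0   0   6  -2 ]
[  0   0   0  -6 ]
det(A) = (-1)^0 * (-2) * (-2) * (6) * (-6) = -144  (0 row swaps -> sign +1)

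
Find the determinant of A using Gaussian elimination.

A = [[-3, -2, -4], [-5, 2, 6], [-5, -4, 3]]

det(A) = -180

Forward elimination:
R2 <- R2 - (5/3)*R1:  [    0  16/3  38/3 ]
R3 <- R3 - (5/3)*R1:  [    0  -2/3  29/3 ]
R3 <- R3 - (-1/8)*R2:  [    0     0  45/4 ]
Upper-triangular form:
[ -3    -2    -4 ]
[  0  16/3  38/3 ]
[  0     0  45/4 ]
det(A) = (-1)^0 * (-3) * (16/3) * (45/4) = -180  (0 row swaps -> sign +1)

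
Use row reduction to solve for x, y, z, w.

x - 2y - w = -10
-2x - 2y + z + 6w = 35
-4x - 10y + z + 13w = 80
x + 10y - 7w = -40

Forward elimination on [A|b]:
R2 <- R2 - (-2)*R1:  [  0  -6   1   4  15 ]
R3 <- R3 - (-4)*R1:  [   0  -18    1    9   40 ]
R4 <- R4 - (1)*R1:  [   0   12    0   -6  -30 ]
R3 <- R3 - (3)*R2:  [  0   0  -2  -3  -5 ]
R4 <- R4 - (-2)*R2:  [ 0  0  2  2  0 ]
R4 <- R4 - (-1)*R3:  [  0   0   0  -1  -5 ]
Row echelon form:
[ 1  -2   0  -1  |  -10 ]
[ 0  -6   1   4  |   15 ]
[ 0   0  -2  -3  |   -5 ]
[ 0   0   0  -1  |   -5 ]
Back-substitution:
w = (-5) / -1 = 5
z = (-5 - (-3)*(5)) / -2 = -5
y = (15 - (1)*(-5) - (4)*(5)) / -6 = 0
x = (-10 - (-2)*(0) - (-1)*(5)) / 1 = -5

(-5, 0, -5, 5)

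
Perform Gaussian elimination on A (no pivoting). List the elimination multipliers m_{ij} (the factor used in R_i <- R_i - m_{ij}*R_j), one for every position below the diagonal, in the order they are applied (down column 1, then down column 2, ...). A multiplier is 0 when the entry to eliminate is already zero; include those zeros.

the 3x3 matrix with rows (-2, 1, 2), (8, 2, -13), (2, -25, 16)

multipliers: -4, -1, -4

Forward elimination:
R2 <- R2 - (-4)*R1:  [  0   6  -5 ]
R3 <- R3 - (-1)*R1:  [   0  -24   18 ]
R3 <- R3 - (-4)*R2:  [  0   0  -2 ]
Multipliers (in order of application): m_{21} = -4, m_{31} = -1, m_{32} = -4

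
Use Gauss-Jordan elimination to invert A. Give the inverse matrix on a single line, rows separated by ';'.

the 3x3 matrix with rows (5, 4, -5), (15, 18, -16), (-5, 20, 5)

Gauss-Jordan on [A | I]:
R1 <- (1/5)*R1:  [   1  4/5   -1  |  1/5    0    0 ]
R2 <- R2 - (15)*R1:  [  0   6  -1  |  -3   1   0 ]
R3 <- R3 - (-5)*R1:  [  0  24   0  |   1   0   1 ]
R2 <- (1/6)*R2:  [    0     1  -1/6  |  -1/2   1/6     0 ]
R1 <- R1 - (4/5)*R2:  [      1       0  -13/15  |     3/5   -2/15       0 ]
R3 <- R3 - (24)*R2:  [  0   0   4  |  13  -4   1 ]
R3 <- (1/4)*R3:  [    0     0     1  |  13/4    -1   1/4 ]
R1 <- R1 - (-13/15)*R3:  [     1      0      0  |  41/12     -1  13/60 ]
R2 <- R2 - (-1/6)*R3:  [    0     1     0  |  1/24     0  1/24 ]
Right block of [I | A^{-1}] is the inverse:
[ 41/12  -1  13/60 ]
[  1/24   0   1/24 ]
[  13/4  -1    1/4 ]

inverse = [41/12 -1 13/60; 1/24 0 1/24; 13/4 -1 1/4]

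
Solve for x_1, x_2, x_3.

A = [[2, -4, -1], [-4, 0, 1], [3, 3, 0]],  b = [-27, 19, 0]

Forward elimination on [A|b]:
R2 <- R2 - (-2)*R1:  [   0   -8   -1  -35 ]
R3 <- R3 - (3/2)*R1:  [    0     9   3/2  81/2 ]
R3 <- R3 - (-9/8)*R2:  [   0    0  3/8  9/8 ]
Row echelon form:
[ 2  -4   -1  |  -27 ]
[ 0  -8   -1  |  -35 ]
[ 0   0  3/8  |  9/8 ]
Back-substitution:
x_3 = (9/8) / (3/8) = 3
x_2 = (-35 - (-1)*(3)) / -8 = 4
x_1 = (-27 - (-4)*(4) - (-1)*(3)) / 2 = -4

(-4, 4, 3)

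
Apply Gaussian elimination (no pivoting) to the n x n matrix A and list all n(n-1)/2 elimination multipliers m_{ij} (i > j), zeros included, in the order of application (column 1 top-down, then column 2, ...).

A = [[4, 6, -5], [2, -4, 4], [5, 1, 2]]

multipliers: 1/2, 5/4, 13/14

Forward elimination:
R2 <- R2 - (1/2)*R1:  [    0    -7  13/2 ]
R3 <- R3 - (5/4)*R1:  [     0  -13/2   33/4 ]
R3 <- R3 - (13/14)*R2:  [     0      0  31/14 ]
Multipliers (in order of application): m_{21} = 1/2, m_{31} = 5/4, m_{32} = 13/14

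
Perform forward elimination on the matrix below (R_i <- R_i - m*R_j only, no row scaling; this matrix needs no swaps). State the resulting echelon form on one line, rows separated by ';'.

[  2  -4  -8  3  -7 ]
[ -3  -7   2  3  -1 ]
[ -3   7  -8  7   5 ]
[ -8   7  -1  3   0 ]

Forward elimination:
R2 <- R2 - (-3/2)*R1:  [     0    -13    -10   15/2  -23/2 ]
R3 <- R3 - (-3/2)*R1:  [     0      1    -20   23/2  -11/2 ]
R4 <- R4 - (-4)*R1:  [   0   -9  -33   15  -28 ]
R3 <- R3 - (-1/13)*R2:  [       0        0  -270/13   157/13   -83/13 ]
R4 <- R4 - (9/13)*R2:  [       0        0  -339/13   255/26  -521/26 ]
R4 <- R4 - (113/90)*R3:  [       0        0        0  -241/45  -541/45 ]
Row echelon form:
[ 2   -4       -8        3       -7 ]
[ 0  -13      -10     15/2    -23/2 ]
[ 0    0  -270/13   157/13   -83/13 ]
[ 0    0        0  -241/45  -541/45 ]

REF = [2 -4 -8 3 -7; 0 -13 -10 15/2 -23/2; 0 0 -270/13 157/13 -83/13; 0 0 0 -241/45 -541/45]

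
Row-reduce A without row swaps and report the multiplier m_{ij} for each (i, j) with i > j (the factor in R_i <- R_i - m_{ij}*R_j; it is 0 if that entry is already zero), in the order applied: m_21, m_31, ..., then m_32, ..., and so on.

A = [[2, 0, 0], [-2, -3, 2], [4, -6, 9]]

multipliers: -1, 2, 2

Forward elimination:
R2 <- R2 - (-1)*R1:  [  0  -3   2 ]
R3 <- R3 - (2)*R1:  [  0  -6   9 ]
R3 <- R3 - (2)*R2:  [ 0  0  5 ]
Multipliers (in order of application): m_{21} = -1, m_{31} = 2, m_{32} = 2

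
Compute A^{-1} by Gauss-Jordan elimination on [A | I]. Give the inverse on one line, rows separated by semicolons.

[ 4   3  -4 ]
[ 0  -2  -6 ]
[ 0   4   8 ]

Gauss-Jordan on [A | I]:
R1 <- (1/4)*R1:  [   1  3/4   -1  |  1/4    0    0 ]
R2 <- (1/-2)*R2:  [    0     1     3  |     0  -1/2     0 ]
R1 <- R1 - (3/4)*R2:  [     1      0  -13/4  |    1/4    3/8      0 ]
R3 <- R3 - (4)*R2:  [  0   0  -4  |   0   2   1 ]
R3 <- (1/-4)*R3:  [    0     0     1  |     0  -1/2  -1/4 ]
R1 <- R1 - (-13/4)*R3:  [      1       0       0  |     1/4    -5/4  -13/16 ]
R2 <- R2 - (3)*R3:  [   0    1    0  |    0    1  3/4 ]
Right block of [I | A^{-1}] is the inverse:
[ 1/4  -5/4  -13/16 ]
[   0     1     3/4 ]
[   0  -1/2    -1/4 ]

inverse = [1/4 -5/4 -13/16; 0 1 3/4; 0 -1/2 -1/4]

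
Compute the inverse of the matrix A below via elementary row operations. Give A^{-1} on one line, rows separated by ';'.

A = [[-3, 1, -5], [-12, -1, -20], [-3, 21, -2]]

inverse = [422/45 -103/45 -5/9; 4/5 -1/5 0; -17/3 4/3 1/3]

Gauss-Jordan on [A | I]:
R1 <- (1/-3)*R1:  [    1  -1/3   5/3  |  -1/3     0     0 ]
R2 <- R2 - (-12)*R1:  [  0  -5   0  |  -4   1   0 ]
R3 <- R3 - (-3)*R1:  [  0  20   3  |  -1   0   1 ]
R2 <- (1/-5)*R2:  [    0     1     0  |   4/5  -1/5     0 ]
R1 <- R1 - (-1/3)*R2:  [     1      0    5/3  |  -1/15  -1/15      0 ]
R3 <- R3 - (20)*R2:  [   0    0    3  |  -17    4    1 ]
R3 <- (1/3)*R3:  [     0      0      1  |  -17/3    4/3    1/3 ]
R1 <- R1 - (5/3)*R3:  [       1        0        0  |   422/45  -103/45     -5/9 ]
Right block of [I | A^{-1}] is the inverse:
[ 422/45  -103/45  -5/9 ]
[    4/5     -1/5     0 ]
[  -17/3      4/3   1/3 ]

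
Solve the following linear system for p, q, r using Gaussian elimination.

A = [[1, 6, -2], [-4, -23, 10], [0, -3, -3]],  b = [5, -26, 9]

Forward elimination on [A|b]:
R2 <- R2 - (-4)*R1:  [  0   1   2  -6 ]
R3 <- R3 - (-3)*R2:  [  0   0   3  -9 ]
Row echelon form:
[ 1  6  -2  |   5 ]
[ 0  1   2  |  -6 ]
[ 0  0   3  |  -9 ]
Back-substitution:
r = (-9) / 3 = -3
q = (-6 - (2)*(-3)) / 1 = 0
p = (5 - (6)*(0) - (-2)*(-3)) / 1 = -1

(-1, 0, -3)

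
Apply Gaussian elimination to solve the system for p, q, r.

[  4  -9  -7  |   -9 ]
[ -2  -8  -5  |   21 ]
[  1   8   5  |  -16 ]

(-5, -2, 1)

Forward elimination on [A|b]:
R2 <- R2 - (-1/2)*R1:  [     0  -25/2  -17/2   33/2 ]
R3 <- R3 - (1/4)*R1:  [     0   41/4   27/4  -55/4 ]
R3 <- R3 - (-41/50)*R2:  [      0       0  -11/50  -11/50 ]
Row echelon form:
[ 4     -9      -7  |      -9 ]
[ 0  -25/2   -17/2  |    33/2 ]
[ 0      0  -11/50  |  -11/50 ]
Back-substitution:
r = (-11/50) / (-11/50) = 1
q = (33/2 - (-17/2)*(1)) / (-25/2) = -2
p = (-9 - (-9)*(-2) - (-7)*(1)) / 4 = -5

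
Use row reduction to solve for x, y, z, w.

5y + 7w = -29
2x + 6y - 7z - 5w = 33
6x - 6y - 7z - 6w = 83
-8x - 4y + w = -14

Forward elimination on [A|b]:
R1 <-> R2   (pivot in column 1 was zero)
[  2   6  -7  -5   33 ]
[  0   5   0   7  -29 ]
[  6  -6  -7  -6   83 ]
[ -8  -4   0   1  -14 ]
R3 <- R3 - (3)*R1:  [   0  -24   14    9  -16 ]
R4 <- R4 - (-4)*R1:  [   0   20  -28  -19  118 ]
R3 <- R3 - (-24/5)*R2:  [      0       0      14   213/5  -776/5 ]
R4 <- R4 - (4)*R2:  [   0    0  -28  -47  234 ]
R4 <- R4 - (-2)*R3:  [      0       0       0   191/5  -382/5 ]
Row echelon form:
[ 2  6  -7     -5  |      33 ]
[ 0  5   0      7  |     -29 ]
[ 0  0  14  213/5  |  -776/5 ]
[ 0  0   0  191/5  |  -382/5 ]
Back-substitution:
w = (-382/5) / (191/5) = -2
z = (-776/5 - (213/5)*(-2)) / 14 = -5
y = (-29 - (7)*(-2)) / 5 = -3
x = (33 - (6)*(-3) - (-7)*(-5) - (-5)*(-2)) / 2 = 3

(3, -3, -5, -2)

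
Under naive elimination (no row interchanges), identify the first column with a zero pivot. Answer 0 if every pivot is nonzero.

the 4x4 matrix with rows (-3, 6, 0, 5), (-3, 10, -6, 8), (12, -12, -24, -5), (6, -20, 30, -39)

Naive forward elimination:
R2 <- R2 - (1)*R1:  [  0   4  -6   3 ]
R3 <- R3 - (-4)*R1:  [   0   12  -24   15 ]
R4 <- R4 - (-2)*R1:  [   0   -8   30  -29 ]
R3 <- R3 - (3)*R2:  [  0   0  -6   6 ]
R4 <- R4 - (-2)*R2:  [   0    0   18  -23 ]
R4 <- R4 - (-3)*R3:  [  0   0   0  -5 ]
All pivots nonzero; naive elimination completes without hitting a zero pivot.

first zero-pivot column = 0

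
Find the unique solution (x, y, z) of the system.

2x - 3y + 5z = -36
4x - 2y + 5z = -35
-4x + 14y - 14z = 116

(-1, 3, -5)

Forward elimination on [A|b]:
R2 <- R2 - (2)*R1:  [  0   4  -5  37 ]
R3 <- R3 - (-2)*R1:  [  0   8  -4  44 ]
R3 <- R3 - (2)*R2:  [   0    0    6  -30 ]
Row echelon form:
[ 2  -3   5  |  -36 ]
[ 0   4  -5  |   37 ]
[ 0   0   6  |  -30 ]
Back-substitution:
z = (-30) / 6 = -5
y = (37 - (-5)*(-5)) / 4 = 3
x = (-36 - (-3)*(3) - (5)*(-5)) / 2 = -1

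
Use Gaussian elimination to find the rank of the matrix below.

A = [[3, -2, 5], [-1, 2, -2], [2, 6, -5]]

Row reduction:
R2 <- R2 - (-1/3)*R1:  [    0   4/3  -1/3 ]
R3 <- R3 - (2/3)*R1:  [     0   22/3  -25/3 ]
R3 <- R3 - (11/2)*R2:  [     0      0  -13/2 ]
Row echelon form:
[ 3   -2      5 ]
[ 0  4/3   -1/3 ]
[ 0    0  -13/2 ]
Nonzero rows / pivot columns: 3

rank(A) = 3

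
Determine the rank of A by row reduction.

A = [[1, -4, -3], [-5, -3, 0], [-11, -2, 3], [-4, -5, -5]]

Row reduction:
R2 <- R2 - (-5)*R1:  [   0  -23  -15 ]
R3 <- R3 - (-11)*R1:  [   0  -46  -30 ]
R4 <- R4 - (-4)*R1:  [   0  -21  -17 ]
R3 <- R3 - (2)*R2:  [ 0  0  0 ]
R4 <- R4 - (21/23)*R2:  [      0       0  -76/23 ]
R3 <-> R4   (pivot in column 3 was zero)
[ 1   -4      -3 ]
[ 0  -23     -15 ]
[ 0    0  -76/23 ]
[ 0    0       0 ]
Row echelon form:
[ 1   -4      -3 ]
[ 0  -23     -15 ]
[ 0    0  -76/23 ]
[ 0    0       0 ]
Nonzero rows / pivot columns: 3

rank(A) = 3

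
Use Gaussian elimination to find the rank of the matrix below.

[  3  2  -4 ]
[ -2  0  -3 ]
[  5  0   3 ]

Row reduction:
R2 <- R2 - (-2/3)*R1:  [     0    4/3  -17/3 ]
R3 <- R3 - (5/3)*R1:  [     0  -10/3   29/3 ]
R3 <- R3 - (-5/2)*R2:  [    0     0  -9/2 ]
Row echelon form:
[ 3    2     -4 ]
[ 0  4/3  -17/3 ]
[ 0    0   -9/2 ]
Nonzero rows / pivot columns: 3

rank(A) = 3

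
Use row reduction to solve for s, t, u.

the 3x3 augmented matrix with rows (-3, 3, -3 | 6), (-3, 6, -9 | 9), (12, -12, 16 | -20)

(0, 3, 1)

Forward elimination on [A|b]:
R2 <- R2 - (1)*R1:  [  0   3  -6   3 ]
R3 <- R3 - (-4)*R1:  [ 0  0  4  4 ]
Row echelon form:
[ -3  3  -3  |  6 ]
[  0  3  -6  |  3 ]
[  0  0   4  |  4 ]
Back-substitution:
u = (4) / 4 = 1
t = (3 - (-6)*(1)) / 3 = 3
s = (6 - (3)*(3) - (-3)*(1)) / -3 = 0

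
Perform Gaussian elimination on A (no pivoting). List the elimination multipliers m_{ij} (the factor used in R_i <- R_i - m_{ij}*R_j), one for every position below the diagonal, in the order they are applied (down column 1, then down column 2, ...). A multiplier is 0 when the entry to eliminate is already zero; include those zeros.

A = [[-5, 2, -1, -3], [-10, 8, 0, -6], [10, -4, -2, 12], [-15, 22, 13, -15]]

multipliers: 2, -2, 3, 0, 4, -2

Forward elimination:
R2 <- R2 - (2)*R1:  [ 0  4  2  0 ]
R3 <- R3 - (-2)*R1:  [  0   0  -4   6 ]
R4 <- R4 - (3)*R1:  [  0  16  16  -6 ]
R3: entry in column 2 is already 0 -> m_{32} = 0 (no row operation needed)
R4 <- R4 - (4)*R2:  [  0   0   8  -6 ]
R4 <- R4 - (-2)*R3:  [ 0  0  0  6 ]
Multipliers (in order of application): m_{21} = 2, m_{31} = -2, m_{41} = 3, m_{32} = 0, m_{42} = 4, m_{43} = -2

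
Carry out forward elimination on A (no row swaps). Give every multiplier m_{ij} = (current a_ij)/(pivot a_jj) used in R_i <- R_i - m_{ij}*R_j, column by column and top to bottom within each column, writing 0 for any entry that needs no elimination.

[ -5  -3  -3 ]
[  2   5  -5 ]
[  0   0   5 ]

multipliers: -2/5, 0, 0

Forward elimination:
R2 <- R2 - (-2/5)*R1:  [     0   19/5  -31/5 ]
R3: entry in column 1 is already 0 -> m_{31} = 0 (no row operation needed)
R3: entry in column 2 is already 0 -> m_{32} = 0 (no row operation needed)
Multipliers (in order of application): m_{21} = -2/5, m_{31} = 0, m_{32} = 0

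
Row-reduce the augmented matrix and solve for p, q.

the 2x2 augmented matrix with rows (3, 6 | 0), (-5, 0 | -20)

(4, -2)

Forward elimination on [A|b]:
R2 <- R2 - (-5/3)*R1:  [   0   10  -20 ]
Row echelon form:
[ 3   6  |    0 ]
[ 0  10  |  -20 ]
Back-substitution:
q = (-20) / 10 = -2
p = (0 - (6)*(-2)) / 3 = 4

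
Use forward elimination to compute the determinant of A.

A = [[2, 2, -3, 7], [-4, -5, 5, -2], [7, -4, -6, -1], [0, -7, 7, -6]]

Forward elimination:
R2 <- R2 - (-2)*R1:  [  0  -1  -1  12 ]
R3 <- R3 - (7/2)*R1:  [     0    -11    9/2  -51/2 ]
R3 <- R3 - (11)*R2:  [      0       0    31/2  -315/2 ]
R4 <- R4 - (7)*R2:  [   0    0   14  -90 ]
R4 <- R4 - (28/31)*R3:  [       0        0        0  1620/31 ]
Upper-triangular form:
[ 2   2    -3        7 ]
[ 0  -1    -1       12 ]
[ 0   0  31/2   -315/2 ]
[ 0   0     0  1620/31 ]
det(A) = (-1)^0 * (2) * (-1) * (31/2) * (1620/31) = -1620  (0 row swaps -> sign +1)

det(A) = -1620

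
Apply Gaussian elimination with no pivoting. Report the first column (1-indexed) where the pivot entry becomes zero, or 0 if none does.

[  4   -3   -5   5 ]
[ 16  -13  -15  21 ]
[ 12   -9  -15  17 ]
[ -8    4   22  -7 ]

Naive forward elimination:
R2 <- R2 - (4)*R1:  [  0  -1   5   1 ]
R3 <- R3 - (3)*R1:  [ 0  0  0  2 ]
R4 <- R4 - (-2)*R1:  [  0  -2  12   3 ]
R4 <- R4 - (2)*R2:  [ 0  0  2  1 ]
Matrix at this point:
[ 4  -3  -5  5 ]
[ 0  -1   5  1 ]
[ 0   0   0  2 ]
[ 0   0   2  1 ]
Pivot entry (3,3) is zero but row 4 has 2 in column 3 -> naive elimination stops; a row interchange (e.g. R3 <-> R4) would be required here.

first zero-pivot column = 3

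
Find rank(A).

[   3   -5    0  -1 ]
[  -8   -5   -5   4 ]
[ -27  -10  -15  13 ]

rank(A) = 2

Row reduction:
R2 <- R2 - (-8/3)*R1:  [     0  -55/3     -5    4/3 ]
R3 <- R3 - (-9)*R1:  [   0  -55  -15    4 ]
R3 <- R3 - (3)*R2:  [ 0  0  0  0 ]
Row echelon form:
[ 3     -5   0   -1 ]
[ 0  -55/3  -5  4/3 ]
[ 0      0   0    0 ]
Nonzero rows / pivot columns: 2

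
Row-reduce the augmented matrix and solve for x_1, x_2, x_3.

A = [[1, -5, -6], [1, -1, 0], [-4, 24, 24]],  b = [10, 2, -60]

(-3, -5, 2)

Forward elimination on [A|b]:
R2 <- R2 - (1)*R1:  [  0   4   6  -8 ]
R3 <- R3 - (-4)*R1:  [   0    4    0  -20 ]
R3 <- R3 - (1)*R2:  [   0    0   -6  -12 ]
Row echelon form:
[ 1  -5  -6  |   10 ]
[ 0   4   6  |   -8 ]
[ 0   0  -6  |  -12 ]
Back-substitution:
x_3 = (-12) / -6 = 2
x_2 = (-8 - (6)*(2)) / 4 = -5
x_1 = (10 - (-5)*(-5) - (-6)*(2)) / 1 = -3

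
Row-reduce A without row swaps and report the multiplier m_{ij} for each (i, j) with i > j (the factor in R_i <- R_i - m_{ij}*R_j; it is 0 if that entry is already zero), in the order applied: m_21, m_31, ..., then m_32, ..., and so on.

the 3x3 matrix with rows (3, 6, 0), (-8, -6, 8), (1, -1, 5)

Forward elimination:
R2 <- R2 - (-8/3)*R1:  [  0  10   8 ]
R3 <- R3 - (1/3)*R1:  [  0  -3   5 ]
R3 <- R3 - (-3/10)*R2:  [    0     0  37/5 ]
Multipliers (in order of application): m_{21} = -8/3, m_{31} = 1/3, m_{32} = -3/10

multipliers: -8/3, 1/3, -3/10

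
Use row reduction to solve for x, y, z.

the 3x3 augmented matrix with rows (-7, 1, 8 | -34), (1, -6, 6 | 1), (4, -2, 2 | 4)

(1, -3, -3)

Forward elimination on [A|b]:
R2 <- R2 - (-1/7)*R1:  [     0  -41/7   50/7  -27/7 ]
R3 <- R3 - (-4/7)*R1:  [      0   -10/7    46/7  -108/7 ]
R3 <- R3 - (10/41)*R2:  [       0        0   198/41  -594/41 ]
Row echelon form:
[ -7      1       8  |      -34 ]
[  0  -41/7    50/7  |    -27/7 ]
[  0      0  198/41  |  -594/41 ]
Back-substitution:
z = (-594/41) / (198/41) = -3
y = (-27/7 - (50/7)*(-3)) / (-41/7) = -3
x = (-34 - (1)*(-3) - (8)*(-3)) / -7 = 1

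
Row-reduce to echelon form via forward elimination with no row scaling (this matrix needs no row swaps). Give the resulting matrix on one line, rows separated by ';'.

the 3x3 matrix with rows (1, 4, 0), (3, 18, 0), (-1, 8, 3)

Forward elimination:
R2 <- R2 - (3)*R1:  [ 0  6  0 ]
R3 <- R3 - (-1)*R1:  [  0  12   3 ]
R3 <- R3 - (2)*R2:  [ 0  0  3 ]
Row echelon form:
[ 1  4  0 ]
[ 0  6  0 ]
[ 0  0  3 ]

REF = [1 4 0; 0 6 0; 0 0 3]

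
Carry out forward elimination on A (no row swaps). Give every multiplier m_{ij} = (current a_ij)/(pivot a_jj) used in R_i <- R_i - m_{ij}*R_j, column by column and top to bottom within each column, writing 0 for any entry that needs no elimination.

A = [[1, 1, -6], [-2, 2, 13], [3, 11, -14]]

multipliers: -2, 3, 2

Forward elimination:
R2 <- R2 - (-2)*R1:  [ 0  4  1 ]
R3 <- R3 - (3)*R1:  [ 0  8  4 ]
R3 <- R3 - (2)*R2:  [ 0  0  2 ]
Multipliers (in order of application): m_{21} = -2, m_{31} = 3, m_{32} = 2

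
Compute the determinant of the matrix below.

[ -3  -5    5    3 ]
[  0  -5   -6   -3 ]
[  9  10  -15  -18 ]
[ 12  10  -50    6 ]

Forward elimination:
R3 <- R3 - (-3)*R1:  [  0  -5   0  -9 ]
R4 <- R4 - (-4)*R1:  [   0  -10  -30   18 ]
R3 <- R3 - (1)*R2:  [  0   0   6  -6 ]
R4 <- R4 - (2)*R2:  [   0    0  -18   24 ]
R4 <- R4 - (-3)*R3:  [ 0  0  0  6 ]
Upper-triangular form:
[ -3  -5   5   3 ]
[  0  -5  -6  -3 ]
[  0   0   6  -6 ]
[  0   0   0   6 ]
det(A) = (-1)^0 * (-3) * (-5) * (6) * (6) = 540  (0 row swaps -> sign +1)

det(A) = 540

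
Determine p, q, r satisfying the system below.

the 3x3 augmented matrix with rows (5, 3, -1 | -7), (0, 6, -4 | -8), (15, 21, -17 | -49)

Forward elimination on [A|b]:
R3 <- R3 - (3)*R1:  [   0   12  -14  -28 ]
R3 <- R3 - (2)*R2:  [   0    0   -6  -12 ]
Row echelon form:
[ 5  3  -1  |   -7 ]
[ 0  6  -4  |   -8 ]
[ 0  0  -6  |  -12 ]
Back-substitution:
r = (-12) / -6 = 2
q = (-8 - (-4)*(2)) / 6 = 0
p = (-7 - (3)*(0) - (-1)*(2)) / 5 = -1

(-1, 0, 2)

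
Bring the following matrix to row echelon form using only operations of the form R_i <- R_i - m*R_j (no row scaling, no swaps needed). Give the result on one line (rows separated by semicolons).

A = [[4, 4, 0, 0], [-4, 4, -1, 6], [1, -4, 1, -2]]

REF = [4 4 0 0; 0 8 -1 6; 0 0 3/8 7/4]

Forward elimination:
R2 <- R2 - (-1)*R1:  [  0   8  -1   6 ]
R3 <- R3 - (1/4)*R1:  [  0  -5   1  -2 ]
R3 <- R3 - (-5/8)*R2:  [   0    0  3/8  7/4 ]
Row echelon form:
[ 4  4    0    0 ]
[ 0  8   -1    6 ]
[ 0  0  3/8  7/4 ]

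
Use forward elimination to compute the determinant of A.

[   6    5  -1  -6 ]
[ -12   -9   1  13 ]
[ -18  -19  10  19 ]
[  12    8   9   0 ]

det(A) = -18

Forward elimination:
R2 <- R2 - (-2)*R1:  [  0   1  -1   1 ]
R3 <- R3 - (-3)*R1:  [  0  -4   7   1 ]
R4 <- R4 - (2)*R1:  [  0  -2  11  12 ]
R3 <- R3 - (-4)*R2:  [ 0  0  3  5 ]
R4 <- R4 - (-2)*R2:  [  0   0   9  14 ]
R4 <- R4 - (3)*R3:  [  0   0   0  -1 ]
Upper-triangular form:
[ 6  5  -1  -6 ]
[ 0  1  -1   1 ]
[ 0  0   3   5 ]
[ 0  0   0  -1 ]
det(A) = (-1)^0 * (6) * (1) * (3) * (-1) = -18  (0 row swaps -> sign +1)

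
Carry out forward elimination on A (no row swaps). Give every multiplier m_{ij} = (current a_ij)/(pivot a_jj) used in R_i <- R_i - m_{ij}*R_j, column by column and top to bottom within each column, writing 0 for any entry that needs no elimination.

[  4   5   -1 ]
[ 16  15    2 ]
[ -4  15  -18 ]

multipliers: 4, -1, -4

Forward elimination:
R2 <- R2 - (4)*R1:  [  0  -5   6 ]
R3 <- R3 - (-1)*R1:  [   0   20  -19 ]
R3 <- R3 - (-4)*R2:  [ 0  0  5 ]
Multipliers (in order of application): m_{21} = 4, m_{31} = -1, m_{32} = -4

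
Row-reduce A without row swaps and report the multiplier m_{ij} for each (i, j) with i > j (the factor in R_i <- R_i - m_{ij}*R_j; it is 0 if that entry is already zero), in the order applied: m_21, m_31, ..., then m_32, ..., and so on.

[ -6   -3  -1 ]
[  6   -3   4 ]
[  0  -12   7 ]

Forward elimination:
R2 <- R2 - (-1)*R1:  [  0  -6   3 ]
R3: entry in column 1 is already 0 -> m_{31} = 0 (no row operation needed)
R3 <- R3 - (2)*R2:  [ 0  0  1 ]
Multipliers (in order of application): m_{21} = -1, m_{31} = 0, m_{32} = 2

multipliers: -1, 0, 2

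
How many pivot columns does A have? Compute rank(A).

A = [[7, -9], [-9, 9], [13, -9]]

rank(A) = 2

Row reduction:
R2 <- R2 - (-9/7)*R1:  [     0  -18/7 ]
R3 <- R3 - (13/7)*R1:  [    0  54/7 ]
R3 <- R3 - (-3)*R2:  [ 0  0 ]
Row echelon form:
[ 7     -9 ]
[ 0  -18/7 ]
[ 0      0 ]
Nonzero rows / pivot columns: 2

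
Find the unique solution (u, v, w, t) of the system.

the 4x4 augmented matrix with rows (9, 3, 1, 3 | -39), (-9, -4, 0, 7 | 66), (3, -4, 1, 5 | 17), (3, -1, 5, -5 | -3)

Forward elimination on [A|b]:
R2 <- R2 - (-1)*R1:  [  0  -1   1  10  27 ]
R3 <- R3 - (1/3)*R1:  [   0   -5  2/3    4   30 ]
R4 <- R4 - (1/3)*R1:  [    0    -2  14/3    -6    10 ]
R3 <- R3 - (5)*R2:  [     0      0  -13/3    -46   -105 ]
R4 <- R4 - (2)*R2:  [   0    0  8/3  -26  -44 ]
R4 <- R4 - (-8/13)*R3:  [        0         0         0   -706/13  -1412/13 ]
Row echelon form:
[ 9   3      1        3  |       -39 ]
[ 0  -1      1       10  |        27 ]
[ 0   0  -13/3      -46  |      -105 ]
[ 0   0      0  -706/13  |  -1412/13 ]
Back-substitution:
t = (-1412/13) / (-706/13) = 2
w = (-105 - (-46)*(2)) / (-13/3) = 3
v = (27 - (1)*(3) - (10)*(2)) / -1 = -4
u = (-39 - (3)*(-4) - (1)*(3) - (3)*(2)) / 9 = -4

(-4, -4, 3, 2)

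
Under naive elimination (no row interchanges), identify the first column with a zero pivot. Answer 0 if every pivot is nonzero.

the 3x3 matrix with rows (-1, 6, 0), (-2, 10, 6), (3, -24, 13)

first zero-pivot column = 0

Naive forward elimination:
R2 <- R2 - (2)*R1:  [  0  -2   6 ]
R3 <- R3 - (-3)*R1:  [  0  -6  13 ]
R3 <- R3 - (3)*R2:  [  0   0  -5 ]
All pivots nonzero; naive elimination completes without hitting a zero pivot.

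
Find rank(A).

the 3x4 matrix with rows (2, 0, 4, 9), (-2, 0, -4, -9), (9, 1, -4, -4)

rank(A) = 2

Row reduction:
R2 <- R2 - (-1)*R1:  [ 0  0  0  0 ]
R3 <- R3 - (9/2)*R1:  [     0      1    -22  -89/2 ]
R2 <-> R3   (pivot in column 2 was zero)
[ 2  0    4      9 ]
[ 0  1  -22  -89/2 ]
[ 0  0    0      0 ]
Row echelon form:
[ 2  0    4      9 ]
[ 0  1  -22  -89/2 ]
[ 0  0    0      0 ]
Nonzero rows / pivot columns: 2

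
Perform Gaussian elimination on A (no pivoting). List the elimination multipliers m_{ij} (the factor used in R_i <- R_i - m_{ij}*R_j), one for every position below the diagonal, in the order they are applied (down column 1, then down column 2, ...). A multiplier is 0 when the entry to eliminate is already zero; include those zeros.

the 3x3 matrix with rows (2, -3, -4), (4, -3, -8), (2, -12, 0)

Forward elimination:
R2 <- R2 - (2)*R1:  [ 0  3  0 ]
R3 <- R3 - (1)*R1:  [  0  -9   4 ]
R3 <- R3 - (-3)*R2:  [ 0  0  4 ]
Multipliers (in order of application): m_{21} = 2, m_{31} = 1, m_{32} = -3

multipliers: 2, 1, -3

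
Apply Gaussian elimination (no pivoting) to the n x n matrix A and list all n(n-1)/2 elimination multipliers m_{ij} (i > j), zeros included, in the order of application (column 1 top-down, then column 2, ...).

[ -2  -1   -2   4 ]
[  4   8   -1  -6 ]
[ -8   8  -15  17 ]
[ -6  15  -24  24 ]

multipliers: -2, 4, 3, 2, 3, -1

Forward elimination:
R2 <- R2 - (-2)*R1:  [  0   6  -5   2 ]
R3 <- R3 - (4)*R1:  [  0  12  -7   1 ]
R4 <- R4 - (3)*R1:  [   0   18  -18   12 ]
R3 <- R3 - (2)*R2:  [  0   0   3  -3 ]
R4 <- R4 - (3)*R2:  [  0   0  -3   6 ]
R4 <- R4 - (-1)*R3:  [ 0  0  0  3 ]
Multipliers (in order of application): m_{21} = -2, m_{31} = 4, m_{41} = 3, m_{32} = 2, m_{42} = 3, m_{43} = -1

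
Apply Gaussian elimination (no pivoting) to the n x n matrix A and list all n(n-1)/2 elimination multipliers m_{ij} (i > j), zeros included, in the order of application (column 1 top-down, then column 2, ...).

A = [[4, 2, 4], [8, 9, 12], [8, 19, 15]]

Forward elimination:
R2 <- R2 - (2)*R1:  [ 0  5  4 ]
R3 <- R3 - (2)*R1:  [  0  15   7 ]
R3 <- R3 - (3)*R2:  [  0   0  -5 ]
Multipliers (in order of application): m_{21} = 2, m_{31} = 2, m_{32} = 3

multipliers: 2, 2, 3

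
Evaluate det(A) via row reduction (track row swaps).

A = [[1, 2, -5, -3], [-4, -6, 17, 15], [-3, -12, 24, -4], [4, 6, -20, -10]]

det(A) = -24

Forward elimination:
R2 <- R2 - (-4)*R1:  [  0   2  -3   3 ]
R3 <- R3 - (-3)*R1:  [   0   -6    9  -13 ]
R4 <- R4 - (4)*R1:  [  0  -2   0   2 ]
R3 <- R3 - (-3)*R2:  [  0   0   0  -4 ]
R4 <- R4 - (-1)*R2:  [  0   0  -3   5 ]
R3 <-> R4   (pivot in column 3 was zero)
[ 1  2  -5  -3 ]
[ 0  2  -3   3 ]
[ 0  0  -3   5 ]
[ 0  0   0  -4 ]
Upper-triangular form:
[ 1  2  -5  -3 ]
[ 0  2  -3   3 ]
[ 0  0  -3   5 ]
[ 0  0   0  -4 ]
det(A) = (-1)^1 * (1) * (2) * (-3) * (-4) = -24  (1 row swap -> sign -1)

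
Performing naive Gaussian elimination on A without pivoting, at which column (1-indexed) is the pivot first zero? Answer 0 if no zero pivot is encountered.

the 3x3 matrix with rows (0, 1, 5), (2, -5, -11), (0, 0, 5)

Naive forward elimination:
Pivot entry (1,1) is zero but row 2 has 2 in column 1 -> naive elimination stops; a row interchange (e.g. R1 <-> R2) would be required here.

first zero-pivot column = 1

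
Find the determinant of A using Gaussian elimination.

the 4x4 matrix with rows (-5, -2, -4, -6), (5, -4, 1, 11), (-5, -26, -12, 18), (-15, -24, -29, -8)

Forward elimination:
R2 <- R2 - (-1)*R1:  [  0  -6  -3   5 ]
R3 <- R3 - (1)*R1:  [   0  -24   -8   24 ]
R4 <- R4 - (3)*R1:  [   0  -18  -17   10 ]
R3 <- R3 - (4)*R2:  [ 0  0  4  4 ]
R4 <- R4 - (3)*R2:  [  0   0  -8  -5 ]
R4 <- R4 - (-2)*R3:  [ 0  0  0  3 ]
Upper-triangular form:
[ -5  -2  -4  -6 ]
[  0  -6  -3   5 ]
[  0   0   4   4 ]
[  0   0   0   3 ]
det(A) = (-1)^0 * (-5) * (-6) * (4) * (3) = 360  (0 row swaps -> sign +1)

det(A) = 360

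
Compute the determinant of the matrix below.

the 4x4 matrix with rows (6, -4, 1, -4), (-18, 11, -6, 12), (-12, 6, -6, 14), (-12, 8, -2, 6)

Forward elimination:
R2 <- R2 - (-3)*R1:  [  0  -1  -3   0 ]
R3 <- R3 - (-2)*R1:  [  0  -2  -4   6 ]
R4 <- R4 - (-2)*R1:  [  0   0   0  -2 ]
R3 <- R3 - (2)*R2:  [ 0  0  2  6 ]
Upper-triangular form:
[ 6  -4   1  -4 ]
[ 0  -1  -3   0 ]
[ 0   0   2   6 ]
[ 0   0   0  -2 ]
det(A) = (-1)^0 * (6) * (-1) * (2) * (-2) = 24  (0 row swaps -> sign +1)

det(A) = 24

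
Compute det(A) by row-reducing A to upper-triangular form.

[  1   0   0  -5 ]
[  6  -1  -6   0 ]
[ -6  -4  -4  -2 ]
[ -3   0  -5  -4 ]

Forward elimination:
R2 <- R2 - (6)*R1:  [  0  -1  -6  30 ]
R3 <- R3 - (-6)*R1:  [   0   -4   -4  -32 ]
R4 <- R4 - (-3)*R1:  [   0    0   -5  -19 ]
R3 <- R3 - (4)*R2:  [    0     0    20  -152 ]
R4 <- R4 - (-1/4)*R3:  [   0    0    0  -57 ]
Upper-triangular form:
[ 1   0   0    -5 ]
[ 0  -1  -6    30 ]
[ 0   0  20  -152 ]
[ 0   0   0   -57 ]
det(A) = (-1)^0 * (1) * (-1) * (20) * (-57) = 1140  (0 row swaps -> sign +1)

det(A) = 1140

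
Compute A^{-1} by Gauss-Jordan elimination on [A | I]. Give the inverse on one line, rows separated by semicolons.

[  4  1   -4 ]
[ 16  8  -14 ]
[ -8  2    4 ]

Gauss-Jordan on [A | I]:
R1 <- (1/4)*R1:  [   1  1/4   -1  |  1/4    0    0 ]
R2 <- R2 - (16)*R1:  [  0   4   2  |  -4   1   0 ]
R3 <- R3 - (-8)*R1:  [  0   4  -4  |   2   0   1 ]
R2 <- (1/4)*R2:  [   0    1  1/2  |   -1  1/4    0 ]
R1 <- R1 - (1/4)*R2:  [     1      0   -9/8  |    1/2  -1/16      0 ]
R3 <- R3 - (4)*R2:  [  0   0  -6  |   6  -1   1 ]
R3 <- (1/-6)*R3:  [    0     0     1  |    -1   1/6  -1/6 ]
R1 <- R1 - (-9/8)*R3:  [     1      0      0  |   -5/8    1/8  -3/16 ]
R2 <- R2 - (1/2)*R3:  [    0     1     0  |  -1/2   1/6  1/12 ]
Right block of [I | A^{-1}] is the inverse:
[ -5/8  1/8  -3/16 ]
[ -1/2  1/6   1/12 ]
[   -1  1/6   -1/6 ]

inverse = [-5/8 1/8 -3/16; -1/2 1/6 1/12; -1 1/6 -1/6]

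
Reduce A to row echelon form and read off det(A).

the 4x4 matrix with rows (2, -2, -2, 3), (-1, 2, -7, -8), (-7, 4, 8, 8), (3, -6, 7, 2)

Forward elimination:
R2 <- R2 - (-1/2)*R1:  [     0      1     -8  -13/2 ]
R3 <- R3 - (-7/2)*R1:  [    0    -3     1  37/2 ]
R4 <- R4 - (3/2)*R1:  [    0    -3    10  -5/2 ]
R3 <- R3 - (-3)*R2:  [   0    0  -23   -1 ]
R4 <- R4 - (-3)*R2:  [   0    0  -14  -22 ]
R4 <- R4 - (14/23)*R3:  [       0        0        0  -492/23 ]
Upper-triangular form:
[ 2  -2   -2        3 ]
[ 0   1   -8    -13/2 ]
[ 0   0  -23       -1 ]
[ 0   0    0  -492/23 ]
det(A) = (-1)^0 * (2) * (1) * (-23) * (-492/23) = 984  (0 row swaps -> sign +1)

det(A) = 984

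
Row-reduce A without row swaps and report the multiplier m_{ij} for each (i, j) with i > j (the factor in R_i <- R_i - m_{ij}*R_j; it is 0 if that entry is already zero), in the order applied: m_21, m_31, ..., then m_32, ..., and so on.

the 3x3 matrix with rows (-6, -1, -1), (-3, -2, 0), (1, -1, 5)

Forward elimination:
R2 <- R2 - (1/2)*R1:  [    0  -3/2   1/2 ]
R3 <- R3 - (-1/6)*R1:  [    0  -7/6  29/6 ]
R3 <- R3 - (7/9)*R2:  [    0     0  40/9 ]
Multipliers (in order of application): m_{21} = 1/2, m_{31} = -1/6, m_{32} = 7/9

multipliers: 1/2, -1/6, 7/9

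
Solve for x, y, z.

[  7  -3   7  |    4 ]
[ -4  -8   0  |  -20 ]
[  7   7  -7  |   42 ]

Forward elimination on [A|b]:
R2 <- R2 - (-4/7)*R1:  [      0   -68/7       4  -124/7 ]
R3 <- R3 - (1)*R1:  [   0   10  -14   38 ]
R3 <- R3 - (-35/34)*R2:  [       0        0  -168/17   336/17 ]
Row echelon form:
[ 7     -3        7  |       4 ]
[ 0  -68/7        4  |  -124/7 ]
[ 0      0  -168/17  |  336/17 ]
Back-substitution:
z = (336/17) / (-168/17) = -2
y = (-124/7 - (4)*(-2)) / (-68/7) = 1
x = (4 - (-3)*(1) - (7)*(-2)) / 7 = 3

(3, 1, -2)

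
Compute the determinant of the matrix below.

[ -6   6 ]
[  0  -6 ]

Forward elimination:
Upper-triangular form:
[ -6   6 ]
[  0  -6 ]
det(A) = (-1)^0 * (-6) * (-6) = 36  (0 row swaps -> sign +1)

det(A) = 36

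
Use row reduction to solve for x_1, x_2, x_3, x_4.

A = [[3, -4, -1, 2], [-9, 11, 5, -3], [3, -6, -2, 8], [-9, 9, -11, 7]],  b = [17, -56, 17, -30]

(3, -2, -2, -1)

Forward elimination on [A|b]:
R2 <- R2 - (-3)*R1:  [  0  -1   2   3  -5 ]
R3 <- R3 - (1)*R1:  [  0  -2  -1   6   0 ]
R4 <- R4 - (-3)*R1:  [   0   -3  -14   13   21 ]
R3 <- R3 - (2)*R2:  [  0   0  -5   0  10 ]
R4 <- R4 - (3)*R2:  [   0    0  -20    4   36 ]
R4 <- R4 - (4)*R3:  [  0   0   0   4  -4 ]
Row echelon form:
[ 3  -4  -1  2  |  17 ]
[ 0  -1   2  3  |  -5 ]
[ 0   0  -5  0  |  10 ]
[ 0   0   0  4  |  -4 ]
Back-substitution:
x_4 = (-4) / 4 = -1
x_3 = (10) / -5 = -2
x_2 = (-5 - (2)*(-2) - (3)*(-1)) / -1 = -2
x_1 = (17 - (-4)*(-2) - (-1)*(-2) - (2)*(-1)) / 3 = 3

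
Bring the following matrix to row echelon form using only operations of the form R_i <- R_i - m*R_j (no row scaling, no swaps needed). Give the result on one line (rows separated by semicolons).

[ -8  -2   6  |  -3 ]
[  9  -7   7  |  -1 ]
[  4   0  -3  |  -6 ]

Forward elimination:
R2 <- R2 - (-9/8)*R1:  [     0  -37/4   55/4  -35/8 ]
R3 <- R3 - (-1/2)*R1:  [     0     -1      0  -15/2 ]
R3 <- R3 - (4/37)*R2:  [       0        0   -55/37  -260/37 ]
Row echelon form:
[ -8     -2       6  |       -3 ]
[  0  -37/4    55/4  |    -35/8 ]
[  0      0  -55/37  |  -260/37 ]

REF = [-8 -2 6 -3; 0 -37/4 55/4 -35/8; 0 0 -55/37 -260/37]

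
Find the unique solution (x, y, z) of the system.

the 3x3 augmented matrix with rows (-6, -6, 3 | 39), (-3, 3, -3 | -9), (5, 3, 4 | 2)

(-3, -1, 5)

Forward elimination on [A|b]:
R2 <- R2 - (1/2)*R1:  [     0      6   -9/2  -57/2 ]
R3 <- R3 - (-5/6)*R1:  [    0    -2  13/2  69/2 ]
R3 <- R3 - (-1/3)*R2:  [  0   0   5  25 ]
Row echelon form:
[ -6  -6     3  |     39 ]
[  0   6  -9/2  |  -57/2 ]
[  0   0     5  |     25 ]
Back-substitution:
z = (25) / 5 = 5
y = (-57/2 - (-9/2)*(5)) / 6 = -1
x = (39 - (-6)*(-1) - (3)*(5)) / -6 = -3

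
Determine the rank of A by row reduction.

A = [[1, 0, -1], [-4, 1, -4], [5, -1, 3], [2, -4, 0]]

rank(A) = 3

Row reduction:
R2 <- R2 - (-4)*R1:  [  0   1  -8 ]
R3 <- R3 - (5)*R1:  [  0  -1   8 ]
R4 <- R4 - (2)*R1:  [  0  -4   2 ]
R3 <- R3 - (-1)*R2:  [ 0  0  0 ]
R4 <- R4 - (-4)*R2:  [   0    0  -30 ]
R3 <-> R4   (pivot in column 3 was zero)
[ 1  0   -1 ]
[ 0  1   -8 ]
[ 0  0  -30 ]
[ 0  0    0 ]
Row echelon form:
[ 1  0   -1 ]
[ 0  1   -8 ]
[ 0  0  -30 ]
[ 0  0    0 ]
Nonzero rows / pivot columns: 3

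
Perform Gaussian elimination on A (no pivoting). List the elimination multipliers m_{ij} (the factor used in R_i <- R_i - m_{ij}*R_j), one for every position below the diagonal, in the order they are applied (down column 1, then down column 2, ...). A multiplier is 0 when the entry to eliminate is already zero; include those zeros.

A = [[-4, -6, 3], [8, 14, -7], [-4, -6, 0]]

multipliers: -2, 1, 0

Forward elimination:
R2 <- R2 - (-2)*R1:  [  0   2  -1 ]
R3 <- R3 - (1)*R1:  [  0   0  -3 ]
R3: entry in column 2 is already 0 -> m_{32} = 0 (no row operation needed)
Multipliers (in order of application): m_{21} = -2, m_{31} = 1, m_{32} = 0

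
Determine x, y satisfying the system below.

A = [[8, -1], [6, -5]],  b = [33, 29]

Forward elimination on [A|b]:
R2 <- R2 - (3/4)*R1:  [     0  -17/4   17/4 ]
Row echelon form:
[ 8     -1  |    33 ]
[ 0  -17/4  |  17/4 ]
Back-substitution:
y = (17/4) / (-17/4) = -1
x = (33 - (-1)*(-1)) / 8 = 4

(4, -1)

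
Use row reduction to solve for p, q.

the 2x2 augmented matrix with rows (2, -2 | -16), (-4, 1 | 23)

Forward elimination on [A|b]:
R2 <- R2 - (-2)*R1:  [  0  -3  -9 ]
Row echelon form:
[ 2  -2  |  -16 ]
[ 0  -3  |   -9 ]
Back-substitution:
q = (-9) / -3 = 3
p = (-16 - (-2)*(3)) / 2 = -5

(-5, 3)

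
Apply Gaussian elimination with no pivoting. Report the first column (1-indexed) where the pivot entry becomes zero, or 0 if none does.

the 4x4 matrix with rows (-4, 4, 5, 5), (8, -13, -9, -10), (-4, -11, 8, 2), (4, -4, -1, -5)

Naive forward elimination:
R2 <- R2 - (-2)*R1:  [  0  -5   1   0 ]
R3 <- R3 - (1)*R1:  [   0  -15    3   -3 ]
R4 <- R4 - (-1)*R1:  [ 0  0  4  0 ]
R3 <- R3 - (3)*R2:  [  0   0   0  -3 ]
Matrix at this point:
[ -4   4  5   5 ]
[  0  -5  1   0 ]
[  0   0  0  -3 ]
[  0   0  4   0 ]
Pivot entry (3,3) is zero but row 4 has 4 in column 3 -> naive elimination stops; a row interchange (e.g. R3 <-> R4) would be required here.

first zero-pivot column = 3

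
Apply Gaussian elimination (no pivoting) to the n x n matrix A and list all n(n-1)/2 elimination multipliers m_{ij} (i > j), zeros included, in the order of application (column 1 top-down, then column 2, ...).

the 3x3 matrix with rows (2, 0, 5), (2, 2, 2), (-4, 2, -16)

multipliers: 1, -2, 1

Forward elimination:
R2 <- R2 - (1)*R1:  [  0   2  -3 ]
R3 <- R3 - (-2)*R1:  [  0   2  -6 ]
R3 <- R3 - (1)*R2:  [  0   0  -3 ]
Multipliers (in order of application): m_{21} = 1, m_{31} = -2, m_{32} = 1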